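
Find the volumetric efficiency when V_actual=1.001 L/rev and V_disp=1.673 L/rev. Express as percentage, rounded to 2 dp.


eta_v = (V_actual / V_disp) * 100
Ratio = 1.001 / 1.673 = 0.5983
eta_v = 0.5983 * 100 = 59.83%


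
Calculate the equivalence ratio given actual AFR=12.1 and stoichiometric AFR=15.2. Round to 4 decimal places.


phi = AFR_stoich / AFR_actual
phi = 15.2 / 12.1 = 1.2562


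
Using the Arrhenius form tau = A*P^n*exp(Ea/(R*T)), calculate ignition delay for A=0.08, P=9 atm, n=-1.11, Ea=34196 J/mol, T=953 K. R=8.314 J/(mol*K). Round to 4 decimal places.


tau = A * P^n * exp(Ea/(R*T))
P^n = 9^(-1.11) = 0.08725510
Ea/(R*T) = 34196/(8.314*953) = 4.315910
exp(Ea/(R*T)) = 74.881741
tau = 0.08 * 0.08725510 * 74.881741 = 0.5227 ms


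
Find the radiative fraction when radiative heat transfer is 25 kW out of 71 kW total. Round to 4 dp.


f_rad = Q_rad / Q_total
f_rad = 25 / 71 = 0.3521


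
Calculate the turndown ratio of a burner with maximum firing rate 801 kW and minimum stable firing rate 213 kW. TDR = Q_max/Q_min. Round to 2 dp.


TDR = Q_max / Q_min
TDR = 801 / 213 = 3.76


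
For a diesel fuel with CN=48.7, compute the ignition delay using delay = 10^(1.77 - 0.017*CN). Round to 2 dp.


delay = 10^(1.77 - 0.017*CN)
Exponent = 1.77 - 0.017*48.7 = 0.9421
delay = 10^0.9421 = 8.75 ms


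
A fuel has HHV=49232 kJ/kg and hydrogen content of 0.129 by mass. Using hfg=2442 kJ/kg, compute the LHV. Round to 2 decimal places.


LHV = HHV - hfg * 9 * H
Water correction = 2442 * 9 * 0.129 = 2835.162 kJ/kg
LHV = 49232 - 2835.162 = 46396.84 kJ/kg


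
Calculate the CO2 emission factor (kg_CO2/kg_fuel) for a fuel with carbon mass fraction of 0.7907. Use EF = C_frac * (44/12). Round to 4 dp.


EF = C_frac * (M_CO2 / M_C)
EF = 0.7907 * (44/12)
EF = 0.7907 * 3.666667 = 2.8992 kg_CO2/kg_fuel


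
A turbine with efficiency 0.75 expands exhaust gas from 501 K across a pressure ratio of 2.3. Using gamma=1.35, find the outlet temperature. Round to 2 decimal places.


T_out = T_in * (1 - eta * (1 - PR^(-(gamma-1)/gamma)))
Exponent = -(1.35-1)/1.35 = -0.25925926
PR^exp = 2.3^(-0.25925926) = 0.80578413
Factor = 1 - 0.75*(1 - 0.80578413) = 0.85433810
T_out = 501 * 0.85433810 = 428.02 K


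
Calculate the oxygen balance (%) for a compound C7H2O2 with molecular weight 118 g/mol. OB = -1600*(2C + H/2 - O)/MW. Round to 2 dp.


OB = -1600 * (2C + H/2 - O) / MW
Inner = 2*7 + 2/2 - 2 = 13.00
OB = -1600 * 13.00 / 118 = -176.27%


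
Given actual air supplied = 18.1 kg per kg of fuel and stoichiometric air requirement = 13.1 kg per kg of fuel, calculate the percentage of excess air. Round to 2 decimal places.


Excess air = actual - stoichiometric = 18.1 - 13.1 = 5.00 kg/kg fuel
Excess air % = (excess / stoich) * 100 = (5.00 / 13.1) * 100 = 38.17%


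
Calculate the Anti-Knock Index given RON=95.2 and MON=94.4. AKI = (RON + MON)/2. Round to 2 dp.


AKI = (RON + MON) / 2
AKI = (95.2 + 94.4) / 2
AKI = 189.6 / 2 = 94.80


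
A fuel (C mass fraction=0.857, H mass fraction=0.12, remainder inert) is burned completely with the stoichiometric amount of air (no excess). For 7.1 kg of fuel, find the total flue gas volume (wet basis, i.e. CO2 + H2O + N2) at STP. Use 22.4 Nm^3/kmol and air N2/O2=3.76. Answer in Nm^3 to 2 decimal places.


Per kg fuel: CO2 = (C/12 kmol)*22.4 = (0.857/12)*22.4 = 1.59973 Nm^3
Per kg fuel: H2O = (H/2 kmol)*22.4 = (0.12/2)*22.4 = 1.34400 Nm^3
O2 needed per kg fuel = C/12 + H/4 = 0.857/12 + 0.12/4 = 0.10141667 kmol
Per kg fuel: N2 = O2*3.76*22.4 = 0.10141667*3.76*22.4 = 8.54172 Nm^3
Total per kg = 1.59973 + 1.34400 + 8.54172 = 11.48545 Nm^3
Total = 11.48545 * 7.1 = 81.55 Nm^3


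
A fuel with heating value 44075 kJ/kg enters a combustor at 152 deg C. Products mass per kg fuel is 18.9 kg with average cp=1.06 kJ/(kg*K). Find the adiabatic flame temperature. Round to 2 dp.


T_ad = T_in + Hc / (m_p * cp)
Denominator = 18.9 * 1.06 = 20.0340
Temperature rise = 44075 / 20.0340 = 2200.01 K
T_ad = 152 + 2200.01 = 2352.01 deg C


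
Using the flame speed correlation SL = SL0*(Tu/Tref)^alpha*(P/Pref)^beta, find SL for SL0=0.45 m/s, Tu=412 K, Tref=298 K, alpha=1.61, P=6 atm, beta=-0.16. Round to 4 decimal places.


SL = SL0 * (Tu/Tref)^alpha * (P/Pref)^beta
T ratio = 412/298 = 1.38255034
(T ratio)^alpha = 1.38255034^1.61 = 1.684598
(P/Pref)^beta = 6^(-0.16) = 0.750751
SL = 0.45 * 1.684598 * 0.750751 = 0.5691 m/s


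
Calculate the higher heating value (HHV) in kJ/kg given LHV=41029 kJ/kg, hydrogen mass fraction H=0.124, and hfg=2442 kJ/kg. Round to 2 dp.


HHV = LHV + hfg * 9 * H
Water addition = 2442 * 9 * 0.124 = 2725.272 kJ/kg
HHV = 41029 + 2725.272 = 43754.27 kJ/kg


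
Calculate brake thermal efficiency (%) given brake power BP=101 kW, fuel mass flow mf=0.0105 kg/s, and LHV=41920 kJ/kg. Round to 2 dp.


eta_BTE = (BP / (mf * LHV)) * 100
Denominator = 0.0105 * 41920 = 440.1600 kW
eta_BTE = (101 / 440.1600) * 100 = 22.95%


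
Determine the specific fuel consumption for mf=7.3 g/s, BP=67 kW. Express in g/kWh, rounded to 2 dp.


SFC = (mf / BP) * 3600
Rate = 7.3 / 67 = 0.108955 g/(s*kW)
SFC = 0.108955 * 3600 = 392.24 g/kWh


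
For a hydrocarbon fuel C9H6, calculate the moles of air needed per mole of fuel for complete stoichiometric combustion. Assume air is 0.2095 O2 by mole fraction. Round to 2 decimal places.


Balanced combustion: C9H6 + 10.5 O2 -> 9 CO2 + 3 H2O
O2 needed = C + H/4 = 9 + 6/4 = 10.50 moles
Air moles = O2 / 0.2095 = 10.50 / 0.2095 = 50.12 moles air


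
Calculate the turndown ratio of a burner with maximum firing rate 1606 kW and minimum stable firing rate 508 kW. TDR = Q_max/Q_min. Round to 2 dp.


TDR = Q_max / Q_min
TDR = 1606 / 508 = 3.16


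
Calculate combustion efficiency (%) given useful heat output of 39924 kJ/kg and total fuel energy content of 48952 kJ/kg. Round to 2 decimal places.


Efficiency = (Q_useful / Q_fuel) * 100
Efficiency = (39924 / 48952) * 100
Efficiency = 0.8156 * 100 = 81.56%


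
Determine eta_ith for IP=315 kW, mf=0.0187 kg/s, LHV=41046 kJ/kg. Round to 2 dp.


eta_ith = (IP / (mf * LHV)) * 100
Denominator = 0.0187 * 41046 = 767.5602 kW
eta_ith = (315 / 767.5602) * 100 = 41.04%


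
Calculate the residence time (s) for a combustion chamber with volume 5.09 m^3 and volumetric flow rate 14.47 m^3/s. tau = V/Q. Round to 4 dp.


tau = V / Q_flow
tau = 5.09 / 14.47 = 0.3518 s


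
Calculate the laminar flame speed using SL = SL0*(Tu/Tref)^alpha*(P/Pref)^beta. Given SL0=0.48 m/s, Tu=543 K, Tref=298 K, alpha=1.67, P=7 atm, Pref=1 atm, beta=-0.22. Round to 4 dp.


SL = SL0 * (Tu/Tref)^alpha * (P/Pref)^beta
T ratio = 543/298 = 1.82214765
(T ratio)^alpha = 1.82214765^1.67 = 2.723796
(P/Pref)^beta = 7^(-0.22) = 0.651746
SL = 0.48 * 2.723796 * 0.651746 = 0.8521 m/s


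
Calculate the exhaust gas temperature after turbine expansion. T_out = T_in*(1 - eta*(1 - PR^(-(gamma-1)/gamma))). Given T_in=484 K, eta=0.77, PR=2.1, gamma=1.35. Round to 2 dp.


T_out = T_in * (1 - eta * (1 - PR^(-(gamma-1)/gamma)))
Exponent = -(1.35-1)/1.35 = -0.25925926
PR^exp = 2.1^(-0.25925926) = 0.82501466
Factor = 1 - 0.77*(1 - 0.82501466) = 0.86526129
T_out = 484 * 0.86526129 = 418.79 K


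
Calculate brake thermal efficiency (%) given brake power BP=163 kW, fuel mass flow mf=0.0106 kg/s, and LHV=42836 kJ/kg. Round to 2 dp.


eta_BTE = (BP / (mf * LHV)) * 100
Denominator = 0.0106 * 42836 = 454.0616 kW
eta_BTE = (163 / 454.0616) * 100 = 35.90%


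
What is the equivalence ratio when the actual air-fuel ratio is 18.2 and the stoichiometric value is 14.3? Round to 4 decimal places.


phi = AFR_stoich / AFR_actual
phi = 14.3 / 18.2 = 0.7857


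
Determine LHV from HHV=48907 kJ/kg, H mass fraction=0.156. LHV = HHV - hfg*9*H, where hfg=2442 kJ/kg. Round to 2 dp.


LHV = HHV - hfg * 9 * H
Water correction = 2442 * 9 * 0.156 = 3428.568 kJ/kg
LHV = 48907 - 3428.568 = 45478.43 kJ/kg


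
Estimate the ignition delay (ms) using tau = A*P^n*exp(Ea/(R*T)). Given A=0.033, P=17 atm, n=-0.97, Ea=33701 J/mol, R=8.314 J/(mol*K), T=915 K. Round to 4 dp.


tau = A * P^n * exp(Ea/(R*T))
P^n = 17^(-0.97) = 0.06404195
Ea/(R*T) = 33701/(8.314*915) = 4.430081
exp(Ea/(R*T)) = 83.938221
tau = 0.033 * 0.06404195 * 83.938221 = 0.1774 ms


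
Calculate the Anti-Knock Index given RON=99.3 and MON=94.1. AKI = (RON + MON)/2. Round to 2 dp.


AKI = (RON + MON) / 2
AKI = (99.3 + 94.1) / 2
AKI = 193.4 / 2 = 96.70


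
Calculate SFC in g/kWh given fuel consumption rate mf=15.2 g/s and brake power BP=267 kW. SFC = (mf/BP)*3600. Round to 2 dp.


SFC = (mf / BP) * 3600
Rate = 15.2 / 267 = 0.056929 g/(s*kW)
SFC = 0.056929 * 3600 = 204.94 g/kWh


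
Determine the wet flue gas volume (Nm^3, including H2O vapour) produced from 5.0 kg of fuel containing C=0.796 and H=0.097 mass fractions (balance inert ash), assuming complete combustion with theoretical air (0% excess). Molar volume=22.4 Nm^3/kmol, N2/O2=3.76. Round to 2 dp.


Per kg fuel: CO2 = (C/12 kmol)*22.4 = (0.796/12)*22.4 = 1.48587 Nm^3
Per kg fuel: H2O = (H/2 kmol)*22.4 = (0.097/2)*22.4 = 1.08640 Nm^3
O2 needed per kg fuel = C/12 + H/4 = 0.796/12 + 0.097/4 = 0.09058333 kmol
Per kg fuel: N2 = O2*3.76*22.4 = 0.09058333*3.76*22.4 = 7.62929 Nm^3
Total per kg = 1.48587 + 1.08640 + 7.62929 = 10.20156 Nm^3
Total = 10.20156 * 5.0 = 51.01 Nm^3


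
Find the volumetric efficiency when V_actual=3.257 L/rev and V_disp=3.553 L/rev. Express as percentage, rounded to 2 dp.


eta_v = (V_actual / V_disp) * 100
Ratio = 3.257 / 3.553 = 0.9167
eta_v = 0.9167 * 100 = 91.67%


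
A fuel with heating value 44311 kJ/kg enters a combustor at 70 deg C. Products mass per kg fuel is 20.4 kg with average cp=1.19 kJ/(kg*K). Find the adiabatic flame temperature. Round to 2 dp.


T_ad = T_in + Hc / (m_p * cp)
Denominator = 20.4 * 1.19 = 24.2760
Temperature rise = 44311 / 24.2760 = 1825.30 K
T_ad = 70 + 1825.30 = 1895.30 deg C


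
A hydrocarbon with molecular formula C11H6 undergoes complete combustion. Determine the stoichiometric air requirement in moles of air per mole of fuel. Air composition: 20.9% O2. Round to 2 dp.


Balanced combustion: C11H6 + 12.5 O2 -> 11 CO2 + 3 H2O
O2 needed = C + H/4 = 11 + 6/4 = 12.50 moles
Air moles = O2 / 0.209 = 12.50 / 0.209 = 59.81 moles air


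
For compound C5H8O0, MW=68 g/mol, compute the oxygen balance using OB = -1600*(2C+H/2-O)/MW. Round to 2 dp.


OB = -1600 * (2C + H/2 - O) / MW
Inner = 2*5 + 8/2 - 0 = 14.00
OB = -1600 * 14.00 / 68 = -329.41%


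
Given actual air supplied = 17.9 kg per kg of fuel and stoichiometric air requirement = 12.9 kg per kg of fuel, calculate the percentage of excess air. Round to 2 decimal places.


Excess air = actual - stoichiometric = 17.9 - 12.9 = 5.00 kg/kg fuel
Excess air % = (excess / stoich) * 100 = (5.00 / 12.9) * 100 = 38.76%


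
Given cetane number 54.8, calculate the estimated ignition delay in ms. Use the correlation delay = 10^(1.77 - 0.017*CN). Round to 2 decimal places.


delay = 10^(1.77 - 0.017*CN)
Exponent = 1.77 - 0.017*54.8 = 0.8384
delay = 10^0.8384 = 6.89 ms


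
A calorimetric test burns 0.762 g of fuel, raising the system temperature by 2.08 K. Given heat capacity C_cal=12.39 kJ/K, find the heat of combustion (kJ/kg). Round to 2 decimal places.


Hc = C_cal * delta_T / m_fuel
Q_released = 12.39 * 2.08 = 25.7712 kJ
m_fuel = 0.762 g = 0.762/1000 kg = 0.000762 kg
Hc = 25.7712 / 0.000762 = 33820.47 kJ/kg


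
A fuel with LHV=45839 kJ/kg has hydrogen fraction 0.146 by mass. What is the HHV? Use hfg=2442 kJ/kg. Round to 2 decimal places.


HHV = LHV + hfg * 9 * H
Water addition = 2442 * 9 * 0.146 = 3208.788 kJ/kg
HHV = 45839 + 3208.788 = 49047.79 kJ/kg


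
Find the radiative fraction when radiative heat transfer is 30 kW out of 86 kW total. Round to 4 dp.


f_rad = Q_rad / Q_total
f_rad = 30 / 86 = 0.3488


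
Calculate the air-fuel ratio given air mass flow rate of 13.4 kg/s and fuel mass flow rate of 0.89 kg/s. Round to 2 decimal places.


AFR = m_air / m_fuel
AFR = 13.4 / 0.89 = 15.06


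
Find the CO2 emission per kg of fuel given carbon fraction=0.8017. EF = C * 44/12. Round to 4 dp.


EF = C_frac * (M_CO2 / M_C)
EF = 0.8017 * (44/12)
EF = 0.8017 * 3.666667 = 2.9396 kg_CO2/kg_fuel


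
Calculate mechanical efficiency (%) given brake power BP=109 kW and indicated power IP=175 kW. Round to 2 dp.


eta_mech = (BP / IP) * 100
Ratio = 109 / 175 = 0.6229
eta_mech = 0.6229 * 100 = 62.29%


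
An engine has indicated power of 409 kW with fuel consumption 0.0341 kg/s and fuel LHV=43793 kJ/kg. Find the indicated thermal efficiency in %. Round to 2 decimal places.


eta_ith = (IP / (mf * LHV)) * 100
Denominator = 0.0341 * 43793 = 1493.3413 kW
eta_ith = (409 / 1493.3413) * 100 = 27.39%


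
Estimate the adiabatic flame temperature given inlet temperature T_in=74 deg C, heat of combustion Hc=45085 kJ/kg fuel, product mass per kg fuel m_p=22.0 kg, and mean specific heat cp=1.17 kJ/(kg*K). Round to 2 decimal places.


T_ad = T_in + Hc / (m_p * cp)
Denominator = 22.0 * 1.17 = 25.7400
Temperature rise = 45085 / 25.7400 = 1751.55 K
T_ad = 74 + 1751.55 = 1825.55 deg C


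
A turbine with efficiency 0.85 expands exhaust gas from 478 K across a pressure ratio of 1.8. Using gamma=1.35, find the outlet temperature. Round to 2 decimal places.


T_out = T_in * (1 - eta * (1 - PR^(-(gamma-1)/gamma)))
Exponent = -(1.35-1)/1.35 = -0.25925926
PR^exp = 1.8^(-0.25925926) = 0.85865408
Factor = 1 - 0.85*(1 - 0.85865408) = 0.87985597
T_out = 478 * 0.87985597 = 420.57 K


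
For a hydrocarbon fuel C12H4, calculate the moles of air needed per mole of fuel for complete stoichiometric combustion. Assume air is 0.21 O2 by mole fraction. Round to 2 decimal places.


Balanced combustion: C12H4 + 13 O2 -> 12 CO2 + 2 H2O
O2 needed = C + H/4 = 12 + 4/4 = 13.00 moles
Air moles = O2 / 0.21 = 13.00 / 0.21 = 61.90 moles air


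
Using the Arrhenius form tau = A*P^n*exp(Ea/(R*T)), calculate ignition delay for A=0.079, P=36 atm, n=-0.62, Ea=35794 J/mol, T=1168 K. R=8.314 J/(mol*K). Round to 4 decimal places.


tau = A * P^n * exp(Ea/(R*T))
P^n = 36^(-0.62) = 0.10841577
Ea/(R*T) = 35794/(8.314*1168) = 3.686017
exp(Ea/(R*T)) = 39.885678
tau = 0.079 * 0.10841577 * 39.885678 = 0.3416 ms


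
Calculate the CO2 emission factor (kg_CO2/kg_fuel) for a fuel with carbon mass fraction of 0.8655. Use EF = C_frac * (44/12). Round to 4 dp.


EF = C_frac * (M_CO2 / M_C)
EF = 0.8655 * (44/12)
EF = 0.8655 * 3.666667 = 3.1735 kg_CO2/kg_fuel


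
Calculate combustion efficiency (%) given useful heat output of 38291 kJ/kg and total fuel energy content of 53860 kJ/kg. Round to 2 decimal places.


Efficiency = (Q_useful / Q_fuel) * 100
Efficiency = (38291 / 53860) * 100
Efficiency = 0.7109 * 100 = 71.09%


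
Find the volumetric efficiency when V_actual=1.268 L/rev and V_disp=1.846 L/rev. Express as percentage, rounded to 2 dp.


eta_v = (V_actual / V_disp) * 100
Ratio = 1.268 / 1.846 = 0.6869
eta_v = 0.6869 * 100 = 68.69%


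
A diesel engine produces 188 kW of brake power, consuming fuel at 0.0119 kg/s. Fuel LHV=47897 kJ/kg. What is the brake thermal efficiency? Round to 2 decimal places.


eta_BTE = (BP / (mf * LHV)) * 100
Denominator = 0.0119 * 47897 = 569.9743 kW
eta_BTE = (188 / 569.9743) * 100 = 32.98%


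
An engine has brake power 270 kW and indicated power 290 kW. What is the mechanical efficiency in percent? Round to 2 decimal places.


eta_mech = (BP / IP) * 100
Ratio = 270 / 290 = 0.9310
eta_mech = 0.9310 * 100 = 93.10%


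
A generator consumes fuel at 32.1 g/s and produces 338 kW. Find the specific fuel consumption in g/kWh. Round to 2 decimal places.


SFC = (mf / BP) * 3600
Rate = 32.1 / 338 = 0.094970 g/(s*kW)
SFC = 0.094970 * 3600 = 341.89 g/kWh


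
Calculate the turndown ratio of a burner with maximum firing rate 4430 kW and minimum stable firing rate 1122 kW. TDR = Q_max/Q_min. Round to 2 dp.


TDR = Q_max / Q_min
TDR = 4430 / 1122 = 3.95


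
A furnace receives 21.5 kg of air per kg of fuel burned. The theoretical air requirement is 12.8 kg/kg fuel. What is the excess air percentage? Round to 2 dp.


Excess air = actual - stoichiometric = 21.5 - 12.8 = 8.70 kg/kg fuel
Excess air % = (excess / stoich) * 100 = (8.70 / 12.8) * 100 = 67.97%


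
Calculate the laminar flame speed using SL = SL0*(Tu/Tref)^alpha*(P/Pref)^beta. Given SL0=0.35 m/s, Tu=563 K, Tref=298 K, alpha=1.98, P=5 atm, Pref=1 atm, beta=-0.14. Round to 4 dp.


SL = SL0 * (Tu/Tref)^alpha * (P/Pref)^beta
T ratio = 563/298 = 1.88926174
(T ratio)^alpha = 1.88926174^1.98 = 3.524183
(P/Pref)^beta = 5^(-0.14) = 0.798260
SL = 0.35 * 3.524183 * 0.798260 = 0.9846 m/s


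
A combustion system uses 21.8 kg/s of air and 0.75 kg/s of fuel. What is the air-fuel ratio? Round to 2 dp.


AFR = m_air / m_fuel
AFR = 21.8 / 0.75 = 29.07


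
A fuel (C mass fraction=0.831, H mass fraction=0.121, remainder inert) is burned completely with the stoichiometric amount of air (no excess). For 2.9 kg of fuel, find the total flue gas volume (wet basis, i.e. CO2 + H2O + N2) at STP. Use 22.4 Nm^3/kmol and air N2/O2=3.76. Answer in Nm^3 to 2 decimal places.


Per kg fuel: CO2 = (C/12 kmol)*22.4 = (0.831/12)*22.4 = 1.55120 Nm^3
Per kg fuel: H2O = (H/2 kmol)*22.4 = (0.121/2)*22.4 = 1.35520 Nm^3
O2 needed per kg fuel = C/12 + H/4 = 0.831/12 + 0.121/4 = 0.09950000 kmol
Per kg fuel: N2 = O2*3.76*22.4 = 0.09950000*3.76*22.4 = 8.38029 Nm^3
Total per kg = 1.55120 + 1.35520 + 8.38029 = 11.28669 Nm^3
Total = 11.28669 * 2.9 = 32.73 Nm^3


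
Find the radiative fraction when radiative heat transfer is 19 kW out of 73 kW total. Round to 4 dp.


f_rad = Q_rad / Q_total
f_rad = 19 / 73 = 0.2603


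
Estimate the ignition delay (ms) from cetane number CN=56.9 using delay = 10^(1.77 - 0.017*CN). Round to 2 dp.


delay = 10^(1.77 - 0.017*CN)
Exponent = 1.77 - 0.017*56.9 = 0.8027
delay = 10^0.8027 = 6.35 ms


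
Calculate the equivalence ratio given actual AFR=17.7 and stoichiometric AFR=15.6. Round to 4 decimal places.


phi = AFR_stoich / AFR_actual
phi = 15.6 / 17.7 = 0.8814


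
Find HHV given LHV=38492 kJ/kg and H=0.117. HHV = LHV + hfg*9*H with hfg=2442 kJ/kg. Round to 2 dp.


HHV = LHV + hfg * 9 * H
Water addition = 2442 * 9 * 0.117 = 2571.426 kJ/kg
HHV = 38492 + 2571.426 = 41063.43 kJ/kg


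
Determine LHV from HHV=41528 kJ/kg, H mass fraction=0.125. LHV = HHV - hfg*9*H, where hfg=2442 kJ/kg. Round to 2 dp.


LHV = HHV - hfg * 9 * H
Water correction = 2442 * 9 * 0.125 = 2747.250 kJ/kg
LHV = 41528 - 2747.250 = 38780.75 kJ/kg


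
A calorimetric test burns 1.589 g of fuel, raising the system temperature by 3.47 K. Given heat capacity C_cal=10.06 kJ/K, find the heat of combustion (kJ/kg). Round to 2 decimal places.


Hc = C_cal * delta_T / m_fuel
Q_released = 10.06 * 3.47 = 34.9082 kJ
m_fuel = 1.589 g = 1.589/1000 kg = 0.001589 kg
Hc = 34.9082 / 0.001589 = 21968.66 kJ/kg


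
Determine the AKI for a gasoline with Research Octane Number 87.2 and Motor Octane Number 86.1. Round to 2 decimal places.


AKI = (RON + MON) / 2
AKI = (87.2 + 86.1) / 2
AKI = 173.3 / 2 = 86.65


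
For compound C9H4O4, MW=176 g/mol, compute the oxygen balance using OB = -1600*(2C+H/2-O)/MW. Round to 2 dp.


OB = -1600 * (2C + H/2 - O) / MW
Inner = 2*9 + 4/2 - 4 = 16.00
OB = -1600 * 16.00 / 176 = -145.45%


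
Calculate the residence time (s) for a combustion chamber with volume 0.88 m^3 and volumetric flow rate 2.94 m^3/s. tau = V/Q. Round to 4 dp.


tau = V / Q_flow
tau = 0.88 / 2.94 = 0.2993 s


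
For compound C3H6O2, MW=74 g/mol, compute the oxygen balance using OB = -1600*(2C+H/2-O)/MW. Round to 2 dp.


OB = -1600 * (2C + H/2 - O) / MW
Inner = 2*3 + 6/2 - 2 = 7.00
OB = -1600 * 7.00 / 74 = -151.35%


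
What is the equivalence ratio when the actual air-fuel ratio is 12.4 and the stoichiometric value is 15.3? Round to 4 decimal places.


phi = AFR_stoich / AFR_actual
phi = 15.3 / 12.4 = 1.2339


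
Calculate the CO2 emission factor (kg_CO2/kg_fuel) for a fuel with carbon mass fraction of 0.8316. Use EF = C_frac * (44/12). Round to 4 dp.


EF = C_frac * (M_CO2 / M_C)
EF = 0.8316 * (44/12)
EF = 0.8316 * 3.666667 = 3.0492 kg_CO2/kg_fuel


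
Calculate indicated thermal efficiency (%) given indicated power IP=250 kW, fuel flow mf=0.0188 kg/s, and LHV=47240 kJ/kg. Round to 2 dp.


eta_ith = (IP / (mf * LHV)) * 100
Denominator = 0.0188 * 47240 = 888.1120 kW
eta_ith = (250 / 888.1120) * 100 = 28.15%


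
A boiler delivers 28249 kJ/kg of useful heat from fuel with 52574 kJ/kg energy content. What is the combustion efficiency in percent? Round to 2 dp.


Efficiency = (Q_useful / Q_fuel) * 100
Efficiency = (28249 / 52574) * 100
Efficiency = 0.5373 * 100 = 53.73%


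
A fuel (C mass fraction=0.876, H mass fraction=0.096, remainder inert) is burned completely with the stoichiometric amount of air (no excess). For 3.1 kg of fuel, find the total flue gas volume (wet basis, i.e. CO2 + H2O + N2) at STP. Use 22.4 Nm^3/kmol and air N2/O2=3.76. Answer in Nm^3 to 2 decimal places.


Per kg fuel: CO2 = (C/12 kmol)*22.4 = (0.876/12)*22.4 = 1.63520 Nm^3
Per kg fuel: H2O = (H/2 kmol)*22.4 = (0.096/2)*22.4 = 1.07520 Nm^3
O2 needed per kg fuel = C/12 + H/4 = 0.876/12 + 0.096/4 = 0.09700000 kmol
Per kg fuel: N2 = O2*3.76*22.4 = 0.09700000*3.76*22.4 = 8.16973 Nm^3
Total per kg = 1.63520 + 1.07520 + 8.16973 = 10.88013 Nm^3
Total = 10.88013 * 3.1 = 33.73 Nm^3


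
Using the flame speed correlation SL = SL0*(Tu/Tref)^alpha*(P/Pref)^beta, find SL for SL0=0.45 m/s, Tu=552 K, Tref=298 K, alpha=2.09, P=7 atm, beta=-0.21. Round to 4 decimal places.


SL = SL0 * (Tu/Tref)^alpha * (P/Pref)^beta
T ratio = 552/298 = 1.85234899
(T ratio)^alpha = 1.85234899^2.09 = 3.626943
(P/Pref)^beta = 7^(-0.21) = 0.664553
SL = 0.45 * 3.626943 * 0.664553 = 1.0846 m/s


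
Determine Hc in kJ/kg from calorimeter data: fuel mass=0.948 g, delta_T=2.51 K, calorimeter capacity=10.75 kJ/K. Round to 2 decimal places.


Hc = C_cal * delta_T / m_fuel
Q_released = 10.75 * 2.51 = 26.9825 kJ
m_fuel = 0.948 g = 0.948/1000 kg = 0.000948 kg
Hc = 26.9825 / 0.000948 = 28462.55 kJ/kg


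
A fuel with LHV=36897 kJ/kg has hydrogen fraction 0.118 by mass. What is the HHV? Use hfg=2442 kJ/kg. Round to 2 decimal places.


HHV = LHV + hfg * 9 * H
Water addition = 2442 * 9 * 0.118 = 2593.404 kJ/kg
HHV = 36897 + 2593.404 = 39490.40 kJ/kg


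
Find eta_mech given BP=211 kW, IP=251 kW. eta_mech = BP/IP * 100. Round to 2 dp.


eta_mech = (BP / IP) * 100
Ratio = 211 / 251 = 0.8406
eta_mech = 0.8406 * 100 = 84.06%


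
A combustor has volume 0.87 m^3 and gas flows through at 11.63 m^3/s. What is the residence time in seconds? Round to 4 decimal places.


tau = V / Q_flow
tau = 0.87 / 11.63 = 0.0748 s


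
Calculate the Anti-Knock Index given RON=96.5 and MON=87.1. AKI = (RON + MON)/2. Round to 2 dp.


AKI = (RON + MON) / 2
AKI = (96.5 + 87.1) / 2
AKI = 183.6 / 2 = 91.80


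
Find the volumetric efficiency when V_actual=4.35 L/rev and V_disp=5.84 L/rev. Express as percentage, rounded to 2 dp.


eta_v = (V_actual / V_disp) * 100
Ratio = 4.35 / 5.84 = 0.7449
eta_v = 0.7449 * 100 = 74.49%


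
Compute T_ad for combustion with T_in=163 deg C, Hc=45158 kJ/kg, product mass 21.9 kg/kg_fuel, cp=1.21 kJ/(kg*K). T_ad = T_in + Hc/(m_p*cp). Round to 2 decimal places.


T_ad = T_in + Hc / (m_p * cp)
Denominator = 21.9 * 1.21 = 26.4990
Temperature rise = 45158 / 26.4990 = 1704.14 K
T_ad = 163 + 1704.14 = 1867.14 deg C


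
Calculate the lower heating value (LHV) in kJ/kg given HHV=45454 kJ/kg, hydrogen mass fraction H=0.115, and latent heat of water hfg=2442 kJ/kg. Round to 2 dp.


LHV = HHV - hfg * 9 * H
Water correction = 2442 * 9 * 0.115 = 2527.470 kJ/kg
LHV = 45454 - 2527.470 = 42926.53 kJ/kg


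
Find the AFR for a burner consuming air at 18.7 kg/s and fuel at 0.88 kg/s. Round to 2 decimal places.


AFR = m_air / m_fuel
AFR = 18.7 / 0.88 = 21.25


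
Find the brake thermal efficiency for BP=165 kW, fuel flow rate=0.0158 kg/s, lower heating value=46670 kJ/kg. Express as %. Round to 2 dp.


eta_BTE = (BP / (mf * LHV)) * 100
Denominator = 0.0158 * 46670 = 737.3860 kW
eta_BTE = (165 / 737.3860) * 100 = 22.38%


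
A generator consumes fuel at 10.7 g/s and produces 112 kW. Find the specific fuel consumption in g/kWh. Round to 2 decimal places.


SFC = (mf / BP) * 3600
Rate = 10.7 / 112 = 0.095536 g/(s*kW)
SFC = 0.095536 * 3600 = 343.93 g/kWh


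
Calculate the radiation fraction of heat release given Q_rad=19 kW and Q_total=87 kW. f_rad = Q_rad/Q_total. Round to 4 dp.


f_rad = Q_rad / Q_total
f_rad = 19 / 87 = 0.2184


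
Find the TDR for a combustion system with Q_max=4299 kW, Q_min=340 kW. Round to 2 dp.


TDR = Q_max / Q_min
TDR = 4299 / 340 = 12.64


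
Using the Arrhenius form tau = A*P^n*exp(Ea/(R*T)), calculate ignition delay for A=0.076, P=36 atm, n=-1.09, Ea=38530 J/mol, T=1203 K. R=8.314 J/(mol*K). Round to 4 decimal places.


tau = A * P^n * exp(Ea/(R*T))
P^n = 36^(-1.09) = 0.02012011
Ea/(R*T) = 38530/(8.314*1203) = 3.852329
exp(Ea/(R*T)) = 47.102634
tau = 0.076 * 0.02012011 * 47.102634 = 0.0720 ms


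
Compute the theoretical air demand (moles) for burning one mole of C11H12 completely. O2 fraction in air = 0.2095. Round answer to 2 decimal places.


Balanced combustion: C11H12 + 14 O2 -> 11 CO2 + 6 H2O
O2 needed = C + H/4 = 11 + 12/4 = 14.00 moles
Air moles = O2 / 0.2095 = 14.00 / 0.2095 = 66.83 moles air


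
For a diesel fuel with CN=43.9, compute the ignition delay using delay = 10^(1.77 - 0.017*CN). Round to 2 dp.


delay = 10^(1.77 - 0.017*CN)
Exponent = 1.77 - 0.017*43.9 = 1.0237
delay = 10^1.0237 = 10.56 ms


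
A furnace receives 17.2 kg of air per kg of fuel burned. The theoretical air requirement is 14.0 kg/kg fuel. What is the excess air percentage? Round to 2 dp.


Excess air = actual - stoichiometric = 17.2 - 14.0 = 3.20 kg/kg fuel
Excess air % = (excess / stoich) * 100 = (3.20 / 14.0) * 100 = 22.86%


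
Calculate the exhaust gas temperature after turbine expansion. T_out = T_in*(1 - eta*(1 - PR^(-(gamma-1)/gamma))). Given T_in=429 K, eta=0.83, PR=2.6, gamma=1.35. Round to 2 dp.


T_out = T_in * (1 - eta * (1 - PR^(-(gamma-1)/gamma)))
Exponent = -(1.35-1)/1.35 = -0.25925926
PR^exp = 2.6^(-0.25925926) = 0.78057442
Factor = 1 - 0.83*(1 - 0.78057442) = 0.81787677
T_out = 429 * 0.81787677 = 350.87 K


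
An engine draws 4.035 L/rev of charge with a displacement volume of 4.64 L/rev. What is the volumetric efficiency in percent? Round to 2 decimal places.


eta_v = (V_actual / V_disp) * 100
Ratio = 4.035 / 4.64 = 0.8696
eta_v = 0.8696 * 100 = 86.96%


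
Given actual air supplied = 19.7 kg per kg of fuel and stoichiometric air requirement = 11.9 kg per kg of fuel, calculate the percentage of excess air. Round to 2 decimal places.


Excess air = actual - stoichiometric = 19.7 - 11.9 = 7.80 kg/kg fuel
Excess air % = (excess / stoich) * 100 = (7.80 / 11.9) * 100 = 65.55%


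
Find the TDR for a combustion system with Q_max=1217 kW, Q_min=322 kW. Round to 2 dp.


TDR = Q_max / Q_min
TDR = 1217 / 322 = 3.78


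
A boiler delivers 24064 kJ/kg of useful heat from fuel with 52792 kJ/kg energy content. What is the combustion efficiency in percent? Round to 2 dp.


Efficiency = (Q_useful / Q_fuel) * 100
Efficiency = (24064 / 52792) * 100
Efficiency = 0.4558 * 100 = 45.58%


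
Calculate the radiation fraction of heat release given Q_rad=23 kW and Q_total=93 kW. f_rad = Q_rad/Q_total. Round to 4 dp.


f_rad = Q_rad / Q_total
f_rad = 23 / 93 = 0.2473


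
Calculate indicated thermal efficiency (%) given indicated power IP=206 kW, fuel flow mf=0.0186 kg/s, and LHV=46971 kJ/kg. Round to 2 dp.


eta_ith = (IP / (mf * LHV)) * 100
Denominator = 0.0186 * 46971 = 873.6606 kW
eta_ith = (206 / 873.6606) * 100 = 23.58%


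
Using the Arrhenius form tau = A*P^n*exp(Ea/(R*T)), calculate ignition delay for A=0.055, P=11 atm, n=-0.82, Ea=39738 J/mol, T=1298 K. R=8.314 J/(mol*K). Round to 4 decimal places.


tau = A * P^n * exp(Ea/(R*T))
P^n = 11^(-0.82) = 0.13997742
Ea/(R*T) = 39738/(8.314*1298) = 3.682318
exp(Ea/(R*T)) = 39.738402
tau = 0.055 * 0.13997742 * 39.738402 = 0.3059 ms


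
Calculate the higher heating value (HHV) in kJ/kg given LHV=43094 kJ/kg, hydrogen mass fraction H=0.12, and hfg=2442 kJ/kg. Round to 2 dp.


HHV = LHV + hfg * 9 * H
Water addition = 2442 * 9 * 0.12 = 2637.360 kJ/kg
HHV = 43094 + 2637.360 = 45731.36 kJ/kg


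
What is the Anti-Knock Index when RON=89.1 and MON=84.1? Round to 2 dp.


AKI = (RON + MON) / 2
AKI = (89.1 + 84.1) / 2
AKI = 173.2 / 2 = 86.60


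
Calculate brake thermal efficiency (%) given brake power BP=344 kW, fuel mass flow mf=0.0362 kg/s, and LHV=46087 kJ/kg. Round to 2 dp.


eta_BTE = (BP / (mf * LHV)) * 100
Denominator = 0.0362 * 46087 = 1668.3494 kW
eta_BTE = (344 / 1668.3494) * 100 = 20.62%


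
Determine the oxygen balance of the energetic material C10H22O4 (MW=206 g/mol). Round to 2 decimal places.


OB = -1600 * (2C + H/2 - O) / MW
Inner = 2*10 + 22/2 - 4 = 27.00
OB = -1600 * 27.00 / 206 = -209.71%


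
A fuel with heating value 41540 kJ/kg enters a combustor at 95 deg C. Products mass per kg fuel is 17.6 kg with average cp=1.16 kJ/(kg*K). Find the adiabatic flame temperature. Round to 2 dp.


T_ad = T_in + Hc / (m_p * cp)
Denominator = 17.6 * 1.16 = 20.4160
Temperature rise = 41540 / 20.4160 = 2034.68 K
T_ad = 95 + 2034.68 = 2129.68 deg C


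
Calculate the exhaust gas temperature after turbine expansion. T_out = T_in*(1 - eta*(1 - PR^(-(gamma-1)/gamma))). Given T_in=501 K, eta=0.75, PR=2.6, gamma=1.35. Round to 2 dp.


T_out = T_in * (1 - eta * (1 - PR^(-(gamma-1)/gamma)))
Exponent = -(1.35-1)/1.35 = -0.25925926
PR^exp = 2.6^(-0.25925926) = 0.78057442
Factor = 1 - 0.75*(1 - 0.78057442) = 0.83543082
T_out = 501 * 0.83543082 = 418.55 K


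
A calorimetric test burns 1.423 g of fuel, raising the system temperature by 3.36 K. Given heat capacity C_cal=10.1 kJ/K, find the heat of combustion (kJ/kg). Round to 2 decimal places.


Hc = C_cal * delta_T / m_fuel
Q_released = 10.1 * 3.36 = 33.9360 kJ
m_fuel = 1.423 g = 1.423/1000 kg = 0.001423 kg
Hc = 33.9360 / 0.001423 = 23848.21 kJ/kg


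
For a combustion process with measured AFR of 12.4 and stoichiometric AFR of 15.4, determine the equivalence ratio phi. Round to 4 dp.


phi = AFR_stoich / AFR_actual
phi = 15.4 / 12.4 = 1.2419


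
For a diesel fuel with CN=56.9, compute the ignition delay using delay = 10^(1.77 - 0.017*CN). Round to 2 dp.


delay = 10^(1.77 - 0.017*CN)
Exponent = 1.77 - 0.017*56.9 = 0.8027
delay = 10^0.8027 = 6.35 ms


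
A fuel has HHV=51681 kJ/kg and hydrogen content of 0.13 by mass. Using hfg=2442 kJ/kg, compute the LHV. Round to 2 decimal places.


LHV = HHV - hfg * 9 * H
Water correction = 2442 * 9 * 0.13 = 2857.140 kJ/kg
LHV = 51681 - 2857.140 = 48823.86 kJ/kg


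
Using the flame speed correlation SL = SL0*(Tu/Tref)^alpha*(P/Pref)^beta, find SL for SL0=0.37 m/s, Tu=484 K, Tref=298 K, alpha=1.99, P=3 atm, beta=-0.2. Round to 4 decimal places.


SL = SL0 * (Tu/Tref)^alpha * (P/Pref)^beta
T ratio = 484/298 = 1.62416107
(T ratio)^alpha = 1.62416107^1.99 = 2.625137
(P/Pref)^beta = 3^(-0.2) = 0.802742
SL = 0.37 * 2.625137 * 0.802742 = 0.7797 m/s


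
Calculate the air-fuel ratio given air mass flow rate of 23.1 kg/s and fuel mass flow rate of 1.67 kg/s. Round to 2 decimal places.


AFR = m_air / m_fuel
AFR = 23.1 / 1.67 = 13.83


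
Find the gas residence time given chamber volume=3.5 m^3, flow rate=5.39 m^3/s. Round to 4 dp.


tau = V / Q_flow
tau = 3.5 / 5.39 = 0.6494 s


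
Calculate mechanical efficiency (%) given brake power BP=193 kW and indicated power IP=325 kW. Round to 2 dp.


eta_mech = (BP / IP) * 100
Ratio = 193 / 325 = 0.5938
eta_mech = 0.5938 * 100 = 59.38%


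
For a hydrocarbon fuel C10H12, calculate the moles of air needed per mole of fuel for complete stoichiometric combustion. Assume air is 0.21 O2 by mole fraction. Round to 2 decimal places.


Balanced combustion: C10H12 + 13 O2 -> 10 CO2 + 6 H2O
O2 needed = C + H/4 = 10 + 12/4 = 13.00 moles
Air moles = O2 / 0.21 = 13.00 / 0.21 = 61.90 moles air


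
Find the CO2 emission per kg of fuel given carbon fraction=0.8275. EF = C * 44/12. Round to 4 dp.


EF = C_frac * (M_CO2 / M_C)
EF = 0.8275 * (44/12)
EF = 0.8275 * 3.666667 = 3.0342 kg_CO2/kg_fuel


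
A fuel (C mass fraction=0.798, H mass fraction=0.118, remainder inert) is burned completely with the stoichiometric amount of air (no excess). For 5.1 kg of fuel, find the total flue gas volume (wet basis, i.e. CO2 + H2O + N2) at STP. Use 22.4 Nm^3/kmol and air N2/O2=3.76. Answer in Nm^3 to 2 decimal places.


Per kg fuel: CO2 = (C/12 kmol)*22.4 = (0.798/12)*22.4 = 1.48960 Nm^3
Per kg fuel: H2O = (H/2 kmol)*22.4 = (0.118/2)*22.4 = 1.32160 Nm^3
O2 needed per kg fuel = C/12 + H/4 = 0.798/12 + 0.118/4 = 0.09600000 kmol
Per kg fuel: N2 = O2*3.76*22.4 = 0.09600000*3.76*22.4 = 8.08550 Nm^3
Total per kg = 1.48960 + 1.32160 + 8.08550 = 10.89670 Nm^3
Total = 10.89670 * 5.1 = 55.57 Nm^3


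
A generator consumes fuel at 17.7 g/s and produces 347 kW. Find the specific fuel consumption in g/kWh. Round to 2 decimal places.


SFC = (mf / BP) * 3600
Rate = 17.7 / 347 = 0.051009 g/(s*kW)
SFC = 0.051009 * 3600 = 183.63 g/kWh


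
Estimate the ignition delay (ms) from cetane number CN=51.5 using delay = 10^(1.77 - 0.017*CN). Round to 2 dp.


delay = 10^(1.77 - 0.017*CN)
Exponent = 1.77 - 0.017*51.5 = 0.8945
delay = 10^0.8945 = 7.84 ms


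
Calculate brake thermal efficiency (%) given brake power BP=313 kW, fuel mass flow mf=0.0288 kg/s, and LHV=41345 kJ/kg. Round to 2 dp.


eta_BTE = (BP / (mf * LHV)) * 100
Denominator = 0.0288 * 41345 = 1190.7360 kW
eta_BTE = (313 / 1190.7360) * 100 = 26.29%


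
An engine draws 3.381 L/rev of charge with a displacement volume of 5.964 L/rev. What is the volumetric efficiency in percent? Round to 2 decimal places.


eta_v = (V_actual / V_disp) * 100
Ratio = 3.381 / 5.964 = 0.5669
eta_v = 0.5669 * 100 = 56.69%


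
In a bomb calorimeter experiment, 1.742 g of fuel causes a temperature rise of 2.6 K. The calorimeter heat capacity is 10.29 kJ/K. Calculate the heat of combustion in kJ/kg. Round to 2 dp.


Hc = C_cal * delta_T / m_fuel
Q_released = 10.29 * 2.6 = 26.7540 kJ
m_fuel = 1.742 g = 1.742/1000 kg = 0.001742 kg
Hc = 26.7540 / 0.001742 = 15358.21 kJ/kg


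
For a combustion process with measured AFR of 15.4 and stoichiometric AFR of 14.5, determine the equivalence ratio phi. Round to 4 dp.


phi = AFR_stoich / AFR_actual
phi = 14.5 / 15.4 = 0.9416


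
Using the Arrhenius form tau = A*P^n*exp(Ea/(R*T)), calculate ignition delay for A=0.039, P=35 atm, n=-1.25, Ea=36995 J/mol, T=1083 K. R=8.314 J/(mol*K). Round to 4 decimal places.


tau = A * P^n * exp(Ea/(R*T))
P^n = 35^(-1.25) = 0.01174667
Ea/(R*T) = 36995/(8.314*1083) = 4.108701
exp(Ea/(R*T)) = 60.867609
tau = 0.039 * 0.01174667 * 60.867609 = 0.0279 ms


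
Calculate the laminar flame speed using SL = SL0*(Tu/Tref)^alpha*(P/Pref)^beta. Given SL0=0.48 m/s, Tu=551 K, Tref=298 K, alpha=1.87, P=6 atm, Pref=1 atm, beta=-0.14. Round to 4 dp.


SL = SL0 * (Tu/Tref)^alpha * (P/Pref)^beta
T ratio = 551/298 = 1.84899329
(T ratio)^alpha = 1.84899329^1.87 = 3.156233
(P/Pref)^beta = 6^(-0.14) = 0.778142
SL = 0.48 * 3.156233 * 0.778142 = 1.1789 m/s


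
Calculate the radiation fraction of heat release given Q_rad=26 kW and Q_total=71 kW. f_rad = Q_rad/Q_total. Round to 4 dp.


f_rad = Q_rad / Q_total
f_rad = 26 / 71 = 0.3662


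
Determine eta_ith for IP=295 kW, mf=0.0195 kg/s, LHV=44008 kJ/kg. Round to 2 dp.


eta_ith = (IP / (mf * LHV)) * 100
Denominator = 0.0195 * 44008 = 858.1560 kW
eta_ith = (295 / 858.1560) * 100 = 34.38%


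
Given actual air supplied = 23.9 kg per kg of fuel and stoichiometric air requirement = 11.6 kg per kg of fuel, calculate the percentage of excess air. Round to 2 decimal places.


Excess air = actual - stoichiometric = 23.9 - 11.6 = 12.30 kg/kg fuel
Excess air % = (excess / stoich) * 100 = (12.30 / 11.6) * 100 = 106.03%


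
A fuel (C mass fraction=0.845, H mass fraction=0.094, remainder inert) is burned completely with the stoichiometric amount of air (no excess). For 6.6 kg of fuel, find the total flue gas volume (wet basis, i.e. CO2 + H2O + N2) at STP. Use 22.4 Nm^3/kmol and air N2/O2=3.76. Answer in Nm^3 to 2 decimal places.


Per kg fuel: CO2 = (C/12 kmol)*22.4 = (0.845/12)*22.4 = 1.57733 Nm^3
Per kg fuel: H2O = (H/2 kmol)*22.4 = (0.094/2)*22.4 = 1.05280 Nm^3
O2 needed per kg fuel = C/12 + H/4 = 0.845/12 + 0.094/4 = 0.09391667 kmol
Per kg fuel: N2 = O2*3.76*22.4 = 0.09391667*3.76*22.4 = 7.91004 Nm^3
Total per kg = 1.57733 + 1.05280 + 7.91004 = 10.54017 Nm^3
Total = 10.54017 * 6.6 = 69.57 Nm^3


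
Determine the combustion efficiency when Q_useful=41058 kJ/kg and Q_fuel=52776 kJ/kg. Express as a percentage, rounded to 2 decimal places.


Efficiency = (Q_useful / Q_fuel) * 100
Efficiency = (41058 / 52776) * 100
Efficiency = 0.7780 * 100 = 77.80%


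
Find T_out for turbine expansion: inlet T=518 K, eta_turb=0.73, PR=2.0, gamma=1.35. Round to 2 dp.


T_out = T_in * (1 - eta * (1 - PR^(-(gamma-1)/gamma)))
Exponent = -(1.35-1)/1.35 = -0.25925926
PR^exp = 2.0^(-0.25925926) = 0.83551680
Factor = 1 - 0.73*(1 - 0.83551680) = 0.87992726
T_out = 518 * 0.87992726 = 455.80 K


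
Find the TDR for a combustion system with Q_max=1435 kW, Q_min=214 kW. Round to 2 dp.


TDR = Q_max / Q_min
TDR = 1435 / 214 = 6.71


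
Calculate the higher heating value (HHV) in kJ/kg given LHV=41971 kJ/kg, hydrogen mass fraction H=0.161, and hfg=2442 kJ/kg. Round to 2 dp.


HHV = LHV + hfg * 9 * H
Water addition = 2442 * 9 * 0.161 = 3538.458 kJ/kg
HHV = 41971 + 3538.458 = 45509.46 kJ/kg


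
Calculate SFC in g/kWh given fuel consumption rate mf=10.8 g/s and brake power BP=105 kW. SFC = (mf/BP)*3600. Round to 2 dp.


SFC = (mf / BP) * 3600
Rate = 10.8 / 105 = 0.102857 g/(s*kW)
SFC = 0.102857 * 3600 = 370.29 g/kWh


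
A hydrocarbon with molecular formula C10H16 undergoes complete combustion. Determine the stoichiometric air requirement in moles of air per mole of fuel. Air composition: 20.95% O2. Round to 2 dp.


Balanced combustion: C10H16 + 14 O2 -> 10 CO2 + 8 H2O
O2 needed = C + H/4 = 10 + 16/4 = 14.00 moles
Air moles = O2 / 0.2095 = 14.00 / 0.2095 = 66.83 moles air


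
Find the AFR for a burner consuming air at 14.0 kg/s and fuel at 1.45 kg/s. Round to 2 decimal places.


AFR = m_air / m_fuel
AFR = 14.0 / 1.45 = 9.66


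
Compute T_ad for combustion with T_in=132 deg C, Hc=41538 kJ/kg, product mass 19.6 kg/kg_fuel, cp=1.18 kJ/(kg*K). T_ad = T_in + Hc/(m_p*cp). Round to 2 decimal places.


T_ad = T_in + Hc / (m_p * cp)
Denominator = 19.6 * 1.18 = 23.1280
Temperature rise = 41538 / 23.1280 = 1796.00 K
T_ad = 132 + 1796.00 = 1928.00 deg C


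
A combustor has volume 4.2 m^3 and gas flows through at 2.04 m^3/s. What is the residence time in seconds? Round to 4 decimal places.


tau = V / Q_flow
tau = 4.2 / 2.04 = 2.0588 s


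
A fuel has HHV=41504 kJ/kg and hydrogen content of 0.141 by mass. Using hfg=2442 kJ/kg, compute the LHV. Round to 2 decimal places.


LHV = HHV - hfg * 9 * H
Water correction = 2442 * 9 * 0.141 = 3098.898 kJ/kg
LHV = 41504 - 3098.898 = 38405.10 kJ/kg


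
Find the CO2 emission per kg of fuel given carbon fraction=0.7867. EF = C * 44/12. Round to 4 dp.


EF = C_frac * (M_CO2 / M_C)
EF = 0.7867 * (44/12)
EF = 0.7867 * 3.666667 = 2.8846 kg_CO2/kg_fuel


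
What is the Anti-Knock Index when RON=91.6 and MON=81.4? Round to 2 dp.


AKI = (RON + MON) / 2
AKI = (91.6 + 81.4) / 2
AKI = 173.0 / 2 = 86.50
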